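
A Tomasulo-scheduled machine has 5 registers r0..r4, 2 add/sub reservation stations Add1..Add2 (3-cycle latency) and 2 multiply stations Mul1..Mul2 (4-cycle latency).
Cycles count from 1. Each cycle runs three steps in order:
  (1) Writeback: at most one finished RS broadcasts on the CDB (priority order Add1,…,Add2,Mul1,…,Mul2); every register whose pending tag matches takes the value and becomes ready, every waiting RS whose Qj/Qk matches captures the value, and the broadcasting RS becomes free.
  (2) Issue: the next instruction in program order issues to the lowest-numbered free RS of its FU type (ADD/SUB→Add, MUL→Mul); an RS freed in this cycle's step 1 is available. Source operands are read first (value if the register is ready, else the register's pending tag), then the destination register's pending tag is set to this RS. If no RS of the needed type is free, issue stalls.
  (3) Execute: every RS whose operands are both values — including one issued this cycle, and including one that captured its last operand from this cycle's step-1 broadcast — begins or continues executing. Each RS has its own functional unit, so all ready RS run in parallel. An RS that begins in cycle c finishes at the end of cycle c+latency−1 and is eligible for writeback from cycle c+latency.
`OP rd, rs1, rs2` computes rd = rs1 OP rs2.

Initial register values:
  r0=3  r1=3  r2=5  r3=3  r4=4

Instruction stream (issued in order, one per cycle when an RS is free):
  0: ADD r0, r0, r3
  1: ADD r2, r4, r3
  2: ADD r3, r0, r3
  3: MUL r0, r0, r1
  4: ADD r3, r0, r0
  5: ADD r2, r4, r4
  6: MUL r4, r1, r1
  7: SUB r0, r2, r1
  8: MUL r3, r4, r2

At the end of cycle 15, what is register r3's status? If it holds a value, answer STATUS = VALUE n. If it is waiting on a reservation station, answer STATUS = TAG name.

cycle 1: issue ADD r0<-Add1 // r0:Add1,r1:3,r2:5,r3:3,r4:4
cycle 2: issue ADD r2<-Add2 // r0:Add1,r1:3,r2:Add2,r3:3,r4:4
cycle 3: stall // r0:Add1,r1:3,r2:Add2,r3:3,r4:4
cycle 4: CDB Add1=6; issue ADD r3<-Add1 // r0:6,r1:3,r2:Add2,r3:Add1,r4:4
cycle 5: CDB Add2=7; issue MUL r0<-Mul1 // r0:Mul1,r1:3,r2:7,r3:Add1,r4:4
cycle 6: issue ADD r3<-Add2 // r0:Mul1,r1:3,r2:7,r3:Add2,r4:4
cycle 7: CDB Add1=9; issue ADD r2<-Add1 // r0:Mul1,r1:3,r2:Add1,r3:Add2,r4:4
cycle 8: issue MUL r4<-Mul2 // r0:Mul1,r1:3,r2:Add1,r3:Add2,r4:Mul2
cycle 9: CDB Mul1=18; stall // r0:18,r1:3,r2:Add1,r3:Add2,r4:Mul2
cycle 10: CDB Add1=8; issue SUB r0<-Add1 // r0:Add1,r1:3,r2:8,r3:Add2,r4:Mul2
cycle 11: issue MUL r3<-Mul1 // r0:Add1,r1:3,r2:8,r3:Mul1,r4:Mul2
cycle 12: CDB Add2=36 // r0:Add1,r1:3,r2:8,r3:Mul1,r4:Mul2
cycle 13: CDB Add1=5 // r0:5,r1:3,r2:8,r3:Mul1,r4:Mul2
cycle 14: CDB Mul2=9 // r0:5,r1:3,r2:8,r3:Mul1,r4:9
cycle 15: - // r0:5,r1:3,r2:8,r3:Mul1,r4:9

STATUS = TAG Mul1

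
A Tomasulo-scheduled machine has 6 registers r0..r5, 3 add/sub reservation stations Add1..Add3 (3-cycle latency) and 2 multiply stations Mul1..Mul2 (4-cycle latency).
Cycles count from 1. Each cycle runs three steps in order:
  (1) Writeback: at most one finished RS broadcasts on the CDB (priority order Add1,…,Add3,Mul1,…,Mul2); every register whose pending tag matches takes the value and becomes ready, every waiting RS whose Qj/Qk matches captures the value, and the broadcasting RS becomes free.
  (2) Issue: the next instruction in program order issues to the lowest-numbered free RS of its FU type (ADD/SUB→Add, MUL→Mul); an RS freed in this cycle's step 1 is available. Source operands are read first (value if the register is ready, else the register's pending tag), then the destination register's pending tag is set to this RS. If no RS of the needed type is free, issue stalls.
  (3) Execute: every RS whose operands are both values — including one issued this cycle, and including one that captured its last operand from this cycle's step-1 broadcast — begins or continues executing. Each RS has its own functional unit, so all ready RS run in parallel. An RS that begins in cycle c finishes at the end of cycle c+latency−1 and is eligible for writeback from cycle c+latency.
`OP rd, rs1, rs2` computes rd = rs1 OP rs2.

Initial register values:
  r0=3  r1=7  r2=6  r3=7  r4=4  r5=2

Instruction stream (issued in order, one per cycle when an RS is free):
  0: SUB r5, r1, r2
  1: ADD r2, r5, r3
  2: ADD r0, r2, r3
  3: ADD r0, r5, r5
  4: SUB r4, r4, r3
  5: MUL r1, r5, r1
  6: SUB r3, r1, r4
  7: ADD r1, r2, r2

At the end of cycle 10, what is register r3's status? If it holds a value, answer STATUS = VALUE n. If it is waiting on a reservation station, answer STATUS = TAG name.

STATUS = TAG Add2

cycle 1: issue SUB r5<-Add1 // r0:3,r1:7,r2:6,r3:7,r4:4,r5:Add1
cycle 2: issue ADD r2<-Add2 // r0:3,r1:7,r2:Add2,r3:7,r4:4,r5:Add1
cycle 3: issue ADD r0<-Add3 // r0:Add3,r1:7,r2:Add2,r3:7,r4:4,r5:Add1
cycle 4: CDB Add1=1; issue ADD r0<-Add1 // r0:Add1,r1:7,r2:Add2,r3:7,r4:4,r5:1
cycle 5: stall // r0:Add1,r1:7,r2:Add2,r3:7,r4:4,r5:1
cycle 6: stall // r0:Add1,r1:7,r2:Add2,r3:7,r4:4,r5:1
cycle 7: CDB Add1=2; issue SUB r4<-Add1 // r0:2,r1:7,r2:Add2,r3:7,r4:Add1,r5:1
cycle 8: CDB Add2=8; issue MUL r1<-Mul1 // r0:2,r1:Mul1,r2:8,r3:7,r4:Add1,r5:1
cycle 9: issue SUB r3<-Add2 // r0:2,r1:Mul1,r2:8,r3:Add2,r4:Add1,r5:1
cycle 10: CDB Add1=-3; issue ADD r1<-Add1 // r0:2,r1:Add1,r2:8,r3:Add2,r4:-3,r5:1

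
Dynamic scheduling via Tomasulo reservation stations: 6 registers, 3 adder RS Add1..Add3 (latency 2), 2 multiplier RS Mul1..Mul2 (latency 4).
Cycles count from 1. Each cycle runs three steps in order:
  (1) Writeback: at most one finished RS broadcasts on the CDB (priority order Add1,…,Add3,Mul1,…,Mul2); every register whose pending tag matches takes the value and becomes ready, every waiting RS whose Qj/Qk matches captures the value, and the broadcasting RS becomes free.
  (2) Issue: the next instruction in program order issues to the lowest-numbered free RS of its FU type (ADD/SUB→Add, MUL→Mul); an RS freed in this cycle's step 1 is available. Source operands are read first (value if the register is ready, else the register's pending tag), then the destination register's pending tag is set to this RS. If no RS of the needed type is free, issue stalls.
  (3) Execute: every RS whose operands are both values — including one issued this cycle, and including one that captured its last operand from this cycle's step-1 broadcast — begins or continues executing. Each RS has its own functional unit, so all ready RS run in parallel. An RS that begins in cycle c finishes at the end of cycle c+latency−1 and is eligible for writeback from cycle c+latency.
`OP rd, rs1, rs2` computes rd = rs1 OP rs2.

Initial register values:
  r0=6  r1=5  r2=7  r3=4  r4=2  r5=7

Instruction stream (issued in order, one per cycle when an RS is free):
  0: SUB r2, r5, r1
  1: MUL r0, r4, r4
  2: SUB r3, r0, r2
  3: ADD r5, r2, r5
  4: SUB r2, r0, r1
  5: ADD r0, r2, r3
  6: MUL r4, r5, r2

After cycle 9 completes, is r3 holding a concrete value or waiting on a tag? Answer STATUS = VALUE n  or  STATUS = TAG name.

STATUS = VALUE 2

c1: issue SUB r2<-Add1 | r0:6,r1:5,r2:Add1,r3:4,r4:2,r5:7
c2: issue MUL r0<-Mul1 | r0:Mul1,r1:5,r2:Add1,r3:4,r4:2,r5:7
c3: CDB Add1=2; issue SUB r3<-Add1 | r0:Mul1,r1:5,r2:2,r3:Add1,r4:2,r5:7
c4: issue ADD r5<-Add2 | r0:Mul1,r1:5,r2:2,r3:Add1,r4:2,r5:Add2
c5: issue SUB r2<-Add3 | r0:Mul1,r1:5,r2:Add3,r3:Add1,r4:2,r5:Add2
c6: CDB Add2=9; issue ADD r0<-Add2 | r0:Add2,r1:5,r2:Add3,r3:Add1,r4:2,r5:9
c7: CDB Mul1=4; issue MUL r4<-Mul1 | r0:Add2,r1:5,r2:Add3,r3:Add1,r4:Mul1,r5:9
c8: - | r0:Add2,r1:5,r2:Add3,r3:Add1,r4:Mul1,r5:9
c9: CDB Add1=2 | r0:Add2,r1:5,r2:Add3,r3:2,r4:Mul1,r5:9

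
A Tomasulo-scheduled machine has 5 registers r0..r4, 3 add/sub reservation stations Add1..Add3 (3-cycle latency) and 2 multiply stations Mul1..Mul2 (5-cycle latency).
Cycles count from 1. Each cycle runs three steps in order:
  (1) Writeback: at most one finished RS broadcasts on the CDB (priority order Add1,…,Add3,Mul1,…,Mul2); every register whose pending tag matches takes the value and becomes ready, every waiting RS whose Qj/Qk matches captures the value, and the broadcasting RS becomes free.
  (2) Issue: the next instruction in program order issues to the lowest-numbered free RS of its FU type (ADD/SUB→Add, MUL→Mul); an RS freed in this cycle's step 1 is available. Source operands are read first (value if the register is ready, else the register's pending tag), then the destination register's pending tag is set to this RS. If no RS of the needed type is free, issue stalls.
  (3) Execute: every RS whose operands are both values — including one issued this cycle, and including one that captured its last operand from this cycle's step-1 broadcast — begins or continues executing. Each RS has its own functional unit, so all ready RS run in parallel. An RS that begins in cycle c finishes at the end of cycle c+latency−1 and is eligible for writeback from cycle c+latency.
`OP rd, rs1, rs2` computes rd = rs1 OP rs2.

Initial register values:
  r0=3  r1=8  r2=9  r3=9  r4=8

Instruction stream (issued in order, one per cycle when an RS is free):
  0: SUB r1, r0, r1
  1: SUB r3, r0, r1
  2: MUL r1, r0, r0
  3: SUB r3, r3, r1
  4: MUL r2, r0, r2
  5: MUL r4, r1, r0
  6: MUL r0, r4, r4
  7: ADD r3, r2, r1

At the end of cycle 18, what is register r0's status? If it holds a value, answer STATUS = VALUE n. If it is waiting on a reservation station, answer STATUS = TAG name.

  c1: issue SUB r1<-Add1  regs: r0:3,r1:Add1,r2:9,r3:9,r4:8
  c2: issue SUB r3<-Add2  regs: r0:3,r1:Add1,r2:9,r3:Add2,r4:8
  c3: issue MUL r1<-Mul1  regs: r0:3,r1:Mul1,r2:9,r3:Add2,r4:8
  c4: CDB Add1=-5; issue SUB r3<-Add1  regs: r0:3,r1:Mul1,r2:9,r3:Add1,r4:8
  c5: issue MUL r2<-Mul2  regs: r0:3,r1:Mul1,r2:Mul2,r3:Add1,r4:8
  c6: stall  regs: r0:3,r1:Mul1,r2:Mul2,r3:Add1,r4:8
  c7: CDB Add2=8; stall  regs: r0:3,r1:Mul1,r2:Mul2,r3:Add1,r4:8
  c8: CDB Mul1=9; issue MUL r4<-Mul1  regs: r0:3,r1:9,r2:Mul2,r3:Add1,r4:Mul1
  c9: stall  regs: r0:3,r1:9,r2:Mul2,r3:Add1,r4:Mul1
  c10: CDB Mul2=27; issue MUL r0<-Mul2  regs: r0:Mul2,r1:9,r2:27,r3:Add1,r4:Mul1
  c11: CDB Add1=-1; issue ADD r3<-Add1  regs: r0:Mul2,r1:9,r2:27,r3:Add1,r4:Mul1
  c12: -  regs: r0:Mul2,r1:9,r2:27,r3:Add1,r4:Mul1
  c13: CDB Mul1=27  regs: r0:Mul2,r1:9,r2:27,r3:Add1,r4:27
  c14: CDB Add1=36  regs: r0:Mul2,r1:9,r2:27,r3:36,r4:27
  c15: -  regs: r0:Mul2,r1:9,r2:27,r3:36,r4:27
  c16: -  regs: r0:Mul2,r1:9,r2:27,r3:36,r4:27
  c17: -  regs: r0:Mul2,r1:9,r2:27,r3:36,r4:27
  c18: CDB Mul2=729  regs: r0:729,r1:9,r2:27,r3:36,r4:27

STATUS = VALUE 729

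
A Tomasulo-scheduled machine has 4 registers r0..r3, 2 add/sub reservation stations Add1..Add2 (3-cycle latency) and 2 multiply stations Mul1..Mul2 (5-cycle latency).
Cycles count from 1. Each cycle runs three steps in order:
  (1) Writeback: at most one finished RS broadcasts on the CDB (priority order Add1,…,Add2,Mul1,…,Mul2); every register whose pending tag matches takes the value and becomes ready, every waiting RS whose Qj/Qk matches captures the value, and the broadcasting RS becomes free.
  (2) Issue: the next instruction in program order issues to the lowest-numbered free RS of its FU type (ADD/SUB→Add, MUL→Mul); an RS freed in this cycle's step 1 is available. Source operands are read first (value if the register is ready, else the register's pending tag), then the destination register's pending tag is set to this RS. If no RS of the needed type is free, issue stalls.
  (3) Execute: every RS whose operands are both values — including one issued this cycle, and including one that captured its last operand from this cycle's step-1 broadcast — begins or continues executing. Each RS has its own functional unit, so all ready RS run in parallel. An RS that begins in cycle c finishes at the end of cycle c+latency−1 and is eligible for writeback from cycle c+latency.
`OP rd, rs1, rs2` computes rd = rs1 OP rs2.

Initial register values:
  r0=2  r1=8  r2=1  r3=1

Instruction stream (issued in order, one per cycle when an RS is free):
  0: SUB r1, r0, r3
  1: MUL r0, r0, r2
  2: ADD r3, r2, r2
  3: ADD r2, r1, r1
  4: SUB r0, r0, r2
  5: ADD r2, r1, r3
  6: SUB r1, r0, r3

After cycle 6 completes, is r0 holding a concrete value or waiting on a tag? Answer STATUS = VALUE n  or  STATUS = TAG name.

cycle 1: issue SUB r1<-Add1 // r0:2,r1:Add1,r2:1,r3:1
cycle 2: issue MUL r0<-Mul1 // r0:Mul1,r1:Add1,r2:1,r3:1
cycle 3: issue ADD r3<-Add2 // r0:Mul1,r1:Add1,r2:1,r3:Add2
cycle 4: CDB Add1=1; issue ADD r2<-Add1 // r0:Mul1,r1:1,r2:Add1,r3:Add2
cycle 5: stall // r0:Mul1,r1:1,r2:Add1,r3:Add2
cycle 6: CDB Add2=2; issue SUB r0<-Add2 // r0:Add2,r1:1,r2:Add1,r3:2

STATUS = TAG Add2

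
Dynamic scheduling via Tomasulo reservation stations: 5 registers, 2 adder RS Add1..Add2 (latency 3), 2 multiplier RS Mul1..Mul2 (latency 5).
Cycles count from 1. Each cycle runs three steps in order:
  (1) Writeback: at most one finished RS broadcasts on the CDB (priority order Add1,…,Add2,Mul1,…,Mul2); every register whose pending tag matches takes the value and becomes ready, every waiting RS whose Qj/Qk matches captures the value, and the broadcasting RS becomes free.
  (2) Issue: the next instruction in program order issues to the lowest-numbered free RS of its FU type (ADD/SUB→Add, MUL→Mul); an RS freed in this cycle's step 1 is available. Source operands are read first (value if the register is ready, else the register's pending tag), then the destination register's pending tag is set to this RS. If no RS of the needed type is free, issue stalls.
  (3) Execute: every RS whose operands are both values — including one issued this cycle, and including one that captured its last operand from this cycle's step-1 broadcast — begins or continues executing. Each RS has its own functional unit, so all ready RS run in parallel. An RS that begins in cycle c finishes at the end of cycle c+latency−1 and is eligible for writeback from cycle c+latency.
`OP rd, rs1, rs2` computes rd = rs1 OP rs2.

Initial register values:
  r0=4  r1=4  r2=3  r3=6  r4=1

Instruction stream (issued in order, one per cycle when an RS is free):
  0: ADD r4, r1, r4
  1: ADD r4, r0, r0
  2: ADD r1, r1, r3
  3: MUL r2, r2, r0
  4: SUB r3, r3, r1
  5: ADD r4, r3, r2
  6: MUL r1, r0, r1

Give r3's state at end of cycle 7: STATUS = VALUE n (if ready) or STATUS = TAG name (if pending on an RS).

cycle 1: issue ADD r4<-Add1 // r0:4,r1:4,r2:3,r3:6,r4:Add1
cycle 2: issue ADD r4<-Add2 // r0:4,r1:4,r2:3,r3:6,r4:Add2
cycle 3: stall // r0:4,r1:4,r2:3,r3:6,r4:Add2
cycle 4: CDB Add1=5; issue ADD r1<-Add1 // r0:4,r1:Add1,r2:3,r3:6,r4:Add2
cycle 5: CDB Add2=8; issue MUL r2<-Mul1 // r0:4,r1:Add1,r2:Mul1,r3:6,r4:8
cycle 6: issue SUB r3<-Add2 // r0:4,r1:Add1,r2:Mul1,r3:Add2,r4:8
cycle 7: CDB Add1=10; issue ADD r4<-Add1 // r0:4,r1:10,r2:Mul1,r3:Add2,r4:Add1

STATUS = TAG Add2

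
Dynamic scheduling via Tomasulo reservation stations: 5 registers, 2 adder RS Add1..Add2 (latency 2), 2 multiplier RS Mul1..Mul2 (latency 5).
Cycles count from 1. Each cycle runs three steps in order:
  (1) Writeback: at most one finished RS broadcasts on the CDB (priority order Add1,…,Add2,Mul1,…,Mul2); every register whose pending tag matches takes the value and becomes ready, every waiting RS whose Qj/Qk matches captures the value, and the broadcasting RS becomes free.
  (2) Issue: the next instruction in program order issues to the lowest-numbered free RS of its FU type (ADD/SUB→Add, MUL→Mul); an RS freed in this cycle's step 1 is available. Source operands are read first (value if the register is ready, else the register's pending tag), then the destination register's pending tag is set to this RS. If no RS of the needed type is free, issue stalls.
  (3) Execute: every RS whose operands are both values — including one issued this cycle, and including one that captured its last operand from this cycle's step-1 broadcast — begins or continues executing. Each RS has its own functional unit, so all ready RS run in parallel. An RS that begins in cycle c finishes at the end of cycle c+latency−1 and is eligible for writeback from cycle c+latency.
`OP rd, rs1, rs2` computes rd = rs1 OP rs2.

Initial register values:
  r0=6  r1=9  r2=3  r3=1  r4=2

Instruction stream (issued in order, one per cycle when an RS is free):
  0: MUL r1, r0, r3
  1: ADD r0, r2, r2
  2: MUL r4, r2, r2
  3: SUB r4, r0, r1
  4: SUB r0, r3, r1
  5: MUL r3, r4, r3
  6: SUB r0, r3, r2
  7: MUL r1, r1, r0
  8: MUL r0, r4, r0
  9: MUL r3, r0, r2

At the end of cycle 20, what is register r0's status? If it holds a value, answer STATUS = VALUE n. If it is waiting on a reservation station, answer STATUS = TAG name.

cycle 1: issue MUL r1<-Mul1 // r0:6,r1:Mul1,r2:3,r3:1,r4:2
cycle 2: issue ADD r0<-Add1 // r0:Add1,r1:Mul1,r2:3,r3:1,r4:2
cycle 3: issue MUL r4<-Mul2 // r0:Add1,r1:Mul1,r2:3,r3:1,r4:Mul2
cycle 4: CDB Add1=6; issue SUB r4<-Add1 // r0:6,r1:Mul1,r2:3,r3:1,r4:Add1
cycle 5: issue SUB r0<-Add2 // r0:Add2,r1:Mul1,r2:3,r3:1,r4:Add1
cycle 6: CDB Mul1=6; issue MUL r3<-Mul1 // r0:Add2,r1:6,r2:3,r3:Mul1,r4:Add1
cycle 7: stall // r0:Add2,r1:6,r2:3,r3:Mul1,r4:Add1
cycle 8: CDB Add1=0; issue SUB r0<-Add1 // r0:Add1,r1:6,r2:3,r3:Mul1,r4:0
cycle 9: CDB Add2=-5; stall // r0:Add1,r1:6,r2:3,r3:Mul1,r4:0
cycle 10: CDB Mul2=9; issue MUL r1<-Mul2 // r0:Add1,r1:Mul2,r2:3,r3:Mul1,r4:0
cycle 11: stall // r0:Add1,r1:Mul2,r2:3,r3:Mul1,r4:0
cycle 12: stall // r0:Add1,r1:Mul2,r2:3,r3:Mul1,r4:0
cycle 13: CDB Mul1=0; issue MUL r0<-Mul1 // r0:Mul1,r1:Mul2,r2:3,r3:0,r4:0
cycle 14: stall // r0:Mul1,r1:Mul2,r2:3,r3:0,r4:0
cycle 15: CDB Add1=-3; stall // r0:Mul1,r1:Mul2,r2:3,r3:0,r4:0
cycle 16: stall // r0:Mul1,r1:Mul2,r2:3,r3:0,r4:0
cycle 17: stall // r0:Mul1,r1:Mul2,r2:3,r3:0,r4:0
cycle 18: stall // r0:Mul1,r1:Mul2,r2:3,r3:0,r4:0
cycle 19: stall // r0:Mul1,r1:Mul2,r2:3,r3:0,r4:0
cycle 20: CDB Mul1=0; issue MUL r3<-Mul1 // r0:0,r1:Mul2,r2:3,r3:Mul1,r4:0

STATUS = VALUE 0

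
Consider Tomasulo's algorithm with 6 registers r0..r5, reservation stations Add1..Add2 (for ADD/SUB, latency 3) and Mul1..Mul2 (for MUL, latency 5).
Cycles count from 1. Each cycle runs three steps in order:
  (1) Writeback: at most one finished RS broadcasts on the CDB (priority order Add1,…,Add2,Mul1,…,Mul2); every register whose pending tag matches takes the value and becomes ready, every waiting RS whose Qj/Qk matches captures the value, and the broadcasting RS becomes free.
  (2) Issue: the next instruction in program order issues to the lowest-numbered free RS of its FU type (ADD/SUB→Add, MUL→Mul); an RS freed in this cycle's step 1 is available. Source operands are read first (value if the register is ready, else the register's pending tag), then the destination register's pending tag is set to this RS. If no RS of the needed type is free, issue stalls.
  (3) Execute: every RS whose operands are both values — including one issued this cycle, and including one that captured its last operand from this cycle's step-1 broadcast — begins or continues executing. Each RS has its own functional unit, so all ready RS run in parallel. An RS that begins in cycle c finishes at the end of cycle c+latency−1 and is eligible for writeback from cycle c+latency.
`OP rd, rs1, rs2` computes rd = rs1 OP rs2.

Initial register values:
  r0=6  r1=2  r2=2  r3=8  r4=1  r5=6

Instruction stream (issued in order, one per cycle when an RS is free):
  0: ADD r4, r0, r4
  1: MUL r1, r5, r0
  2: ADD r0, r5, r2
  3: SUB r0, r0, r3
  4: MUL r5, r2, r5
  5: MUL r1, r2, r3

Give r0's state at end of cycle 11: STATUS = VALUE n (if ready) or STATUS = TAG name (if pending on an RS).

STATUS = VALUE 0

c1: issue ADD r4<-Add1 | r0:6,r1:2,r2:2,r3:8,r4:Add1,r5:6
c2: issue MUL r1<-Mul1 | r0:6,r1:Mul1,r2:2,r3:8,r4:Add1,r5:6
c3: issue ADD r0<-Add2 | r0:Add2,r1:Mul1,r2:2,r3:8,r4:Add1,r5:6
c4: CDB Add1=7; issue SUB r0<-Add1 | r0:Add1,r1:Mul1,r2:2,r3:8,r4:7,r5:6
c5: issue MUL r5<-Mul2 | r0:Add1,r1:Mul1,r2:2,r3:8,r4:7,r5:Mul2
c6: CDB Add2=8; stall | r0:Add1,r1:Mul1,r2:2,r3:8,r4:7,r5:Mul2
c7: CDB Mul1=36; issue MUL r1<-Mul1 | r0:Add1,r1:Mul1,r2:2,r3:8,r4:7,r5:Mul2
c8: - | r0:Add1,r1:Mul1,r2:2,r3:8,r4:7,r5:Mul2
c9: CDB Add1=0 | r0:0,r1:Mul1,r2:2,r3:8,r4:7,r5:Mul2
c10: CDB Mul2=12 | r0:0,r1:Mul1,r2:2,r3:8,r4:7,r5:12
c11: - | r0:0,r1:Mul1,r2:2,r3:8,r4:7,r5:12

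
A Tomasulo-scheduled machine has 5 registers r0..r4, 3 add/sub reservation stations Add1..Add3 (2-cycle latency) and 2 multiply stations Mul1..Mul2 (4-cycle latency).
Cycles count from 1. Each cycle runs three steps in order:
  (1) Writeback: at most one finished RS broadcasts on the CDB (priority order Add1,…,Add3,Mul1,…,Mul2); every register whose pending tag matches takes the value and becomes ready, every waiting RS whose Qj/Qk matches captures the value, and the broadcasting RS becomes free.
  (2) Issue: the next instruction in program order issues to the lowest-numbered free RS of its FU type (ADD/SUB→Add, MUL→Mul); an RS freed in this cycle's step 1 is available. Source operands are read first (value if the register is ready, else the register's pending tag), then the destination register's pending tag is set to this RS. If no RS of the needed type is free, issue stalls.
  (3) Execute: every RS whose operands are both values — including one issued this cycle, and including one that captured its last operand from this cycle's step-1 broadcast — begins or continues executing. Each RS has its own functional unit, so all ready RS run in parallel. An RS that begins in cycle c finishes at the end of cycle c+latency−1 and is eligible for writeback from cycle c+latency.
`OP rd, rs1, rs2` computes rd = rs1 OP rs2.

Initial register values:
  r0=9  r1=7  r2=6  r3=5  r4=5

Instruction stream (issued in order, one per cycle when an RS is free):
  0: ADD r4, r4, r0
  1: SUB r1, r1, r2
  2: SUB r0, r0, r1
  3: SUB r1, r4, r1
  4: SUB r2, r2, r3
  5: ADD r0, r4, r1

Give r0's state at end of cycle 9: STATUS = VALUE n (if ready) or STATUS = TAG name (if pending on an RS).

cycle 1: issue ADD r4<-Add1 // r0:9,r1:7,r2:6,r3:5,r4:Add1
cycle 2: issue SUB r1<-Add2 // r0:9,r1:Add2,r2:6,r3:5,r4:Add1
cycle 3: CDB Add1=14; issue SUB r0<-Add1 // r0:Add1,r1:Add2,r2:6,r3:5,r4:14
cycle 4: CDB Add2=1; issue SUB r1<-Add2 // r0:Add1,r1:Add2,r2:6,r3:5,r4:14
cycle 5: issue SUB r2<-Add3 // r0:Add1,r1:Add2,r2:Add3,r3:5,r4:14
cycle 6: CDB Add1=8; issue ADD r0<-Add1 // r0:Add1,r1:Add2,r2:Add3,r3:5,r4:14
cycle 7: CDB Add2=13 // r0:Add1,r1:13,r2:Add3,r3:5,r4:14
cycle 8: CDB Add3=1 // r0:Add1,r1:13,r2:1,r3:5,r4:14
cycle 9: CDB Add1=27 // r0:27,r1:13,r2:1,r3:5,r4:14

STATUS = VALUE 27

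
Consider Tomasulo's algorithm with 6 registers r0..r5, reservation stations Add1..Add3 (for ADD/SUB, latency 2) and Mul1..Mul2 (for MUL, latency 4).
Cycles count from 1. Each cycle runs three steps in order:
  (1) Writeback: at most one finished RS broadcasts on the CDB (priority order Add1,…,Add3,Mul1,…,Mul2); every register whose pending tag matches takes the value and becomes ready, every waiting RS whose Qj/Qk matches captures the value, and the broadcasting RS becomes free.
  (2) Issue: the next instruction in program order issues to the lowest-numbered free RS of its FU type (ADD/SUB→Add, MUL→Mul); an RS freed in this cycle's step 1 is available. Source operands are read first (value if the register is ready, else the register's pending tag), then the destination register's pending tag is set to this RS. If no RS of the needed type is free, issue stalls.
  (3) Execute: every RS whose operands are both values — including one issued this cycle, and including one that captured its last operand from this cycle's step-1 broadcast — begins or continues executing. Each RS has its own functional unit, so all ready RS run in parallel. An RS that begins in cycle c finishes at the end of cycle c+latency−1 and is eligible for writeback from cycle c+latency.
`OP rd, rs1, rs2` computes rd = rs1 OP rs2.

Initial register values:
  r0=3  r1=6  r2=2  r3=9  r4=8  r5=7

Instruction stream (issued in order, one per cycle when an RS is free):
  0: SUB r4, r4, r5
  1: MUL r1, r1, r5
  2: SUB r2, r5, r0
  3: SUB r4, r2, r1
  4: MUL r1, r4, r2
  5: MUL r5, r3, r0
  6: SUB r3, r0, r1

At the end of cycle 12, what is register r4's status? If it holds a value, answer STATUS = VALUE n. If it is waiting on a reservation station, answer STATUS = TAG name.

cycle 1: issue SUB r4<-Add1 // r0:3,r1:6,r2:2,r3:9,r4:Add1,r5:7
cycle 2: issue MUL r1<-Mul1 // r0:3,r1:Mul1,r2:2,r3:9,r4:Add1,r5:7
cycle 3: CDB Add1=1; issue SUB r2<-Add1 // r0:3,r1:Mul1,r2:Add1,r3:9,r4:1,r5:7
cycle 4: issue SUB r4<-Add2 // r0:3,r1:Mul1,r2:Add1,r3:9,r4:Add2,r5:7
cycle 5: CDB Add1=4; issue MUL r1<-Mul2 // r0:3,r1:Mul2,r2:4,r3:9,r4:Add2,r5:7
cycle 6: CDB Mul1=42; issue MUL r5<-Mul1 // r0:3,r1:Mul2,r2:4,r3:9,r4:Add2,r5:Mul1
cycle 7: issue SUB r3<-Add1 // r0:3,r1:Mul2,r2:4,r3:Add1,r4:Add2,r5:Mul1
cycle 8: CDB Add2=-38 // r0:3,r1:Mul2,r2:4,r3:Add1,r4:-38,r5:Mul1
cycle 9: - // r0:3,r1:Mul2,r2:4,r3:Add1,r4:-38,r5:Mul1
cycle 10: CDB Mul1=27 // r0:3,r1:Mul2,r2:4,r3:Add1,r4:-38,r5:27
cycle 11: - // r0:3,r1:Mul2,r2:4,r3:Add1,r4:-38,r5:27
cycle 12: CDB Mul2=-152 // r0:3,r1:-152,r2:4,r3:Add1,r4:-38,r5:27

STATUS = VALUE -38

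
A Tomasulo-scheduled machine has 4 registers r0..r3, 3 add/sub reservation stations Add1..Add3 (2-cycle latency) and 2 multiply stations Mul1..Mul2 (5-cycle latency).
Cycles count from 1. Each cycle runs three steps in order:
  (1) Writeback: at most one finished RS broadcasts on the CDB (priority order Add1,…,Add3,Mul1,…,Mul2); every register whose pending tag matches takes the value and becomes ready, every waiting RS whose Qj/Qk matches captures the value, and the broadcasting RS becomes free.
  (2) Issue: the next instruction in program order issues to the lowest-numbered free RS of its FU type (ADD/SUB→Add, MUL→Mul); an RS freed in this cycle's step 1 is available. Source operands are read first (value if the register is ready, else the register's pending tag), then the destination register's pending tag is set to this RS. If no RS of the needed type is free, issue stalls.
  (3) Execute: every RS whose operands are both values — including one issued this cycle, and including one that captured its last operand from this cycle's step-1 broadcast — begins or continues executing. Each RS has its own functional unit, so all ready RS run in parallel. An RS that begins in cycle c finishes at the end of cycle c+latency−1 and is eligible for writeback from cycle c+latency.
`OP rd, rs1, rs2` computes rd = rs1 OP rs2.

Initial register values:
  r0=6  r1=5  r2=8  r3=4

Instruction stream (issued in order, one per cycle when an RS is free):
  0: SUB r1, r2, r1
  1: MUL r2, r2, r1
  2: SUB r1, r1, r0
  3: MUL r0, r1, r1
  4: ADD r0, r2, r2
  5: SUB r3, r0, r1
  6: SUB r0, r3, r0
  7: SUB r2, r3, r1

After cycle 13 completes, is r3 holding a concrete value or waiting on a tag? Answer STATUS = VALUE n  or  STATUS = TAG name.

STATUS = VALUE 51

c1: issue SUB r1<-Add1 | r0:6,r1:Add1,r2:8,r3:4
c2: issue MUL r2<-Mul1 | r0:6,r1:Add1,r2:Mul1,r3:4
c3: CDB Add1=3; issue SUB r1<-Add1 | r0:6,r1:Add1,r2:Mul1,r3:4
c4: issue MUL r0<-Mul2 | r0:Mul2,r1:Add1,r2:Mul1,r3:4
c5: CDB Add1=-3; issue ADD r0<-Add1 | r0:Add1,r1:-3,r2:Mul1,r3:4
c6: issue SUB r3<-Add2 | r0:Add1,r1:-3,r2:Mul1,r3:Add2
c7: issue SUB r0<-Add3 | r0:Add3,r1:-3,r2:Mul1,r3:Add2
c8: CDB Mul1=24; stall | r0:Add3,r1:-3,r2:24,r3:Add2
c9: stall | r0:Add3,r1:-3,r2:24,r3:Add2
c10: CDB Add1=48; issue SUB r2<-Add1 | r0:Add3,r1:-3,r2:Add1,r3:Add2
c11: CDB Mul2=9 | r0:Add3,r1:-3,r2:Add1,r3:Add2
c12: CDB Add2=51 | r0:Add3,r1:-3,r2:Add1,r3:51
c13: - | r0:Add3,r1:-3,r2:Add1,r3:51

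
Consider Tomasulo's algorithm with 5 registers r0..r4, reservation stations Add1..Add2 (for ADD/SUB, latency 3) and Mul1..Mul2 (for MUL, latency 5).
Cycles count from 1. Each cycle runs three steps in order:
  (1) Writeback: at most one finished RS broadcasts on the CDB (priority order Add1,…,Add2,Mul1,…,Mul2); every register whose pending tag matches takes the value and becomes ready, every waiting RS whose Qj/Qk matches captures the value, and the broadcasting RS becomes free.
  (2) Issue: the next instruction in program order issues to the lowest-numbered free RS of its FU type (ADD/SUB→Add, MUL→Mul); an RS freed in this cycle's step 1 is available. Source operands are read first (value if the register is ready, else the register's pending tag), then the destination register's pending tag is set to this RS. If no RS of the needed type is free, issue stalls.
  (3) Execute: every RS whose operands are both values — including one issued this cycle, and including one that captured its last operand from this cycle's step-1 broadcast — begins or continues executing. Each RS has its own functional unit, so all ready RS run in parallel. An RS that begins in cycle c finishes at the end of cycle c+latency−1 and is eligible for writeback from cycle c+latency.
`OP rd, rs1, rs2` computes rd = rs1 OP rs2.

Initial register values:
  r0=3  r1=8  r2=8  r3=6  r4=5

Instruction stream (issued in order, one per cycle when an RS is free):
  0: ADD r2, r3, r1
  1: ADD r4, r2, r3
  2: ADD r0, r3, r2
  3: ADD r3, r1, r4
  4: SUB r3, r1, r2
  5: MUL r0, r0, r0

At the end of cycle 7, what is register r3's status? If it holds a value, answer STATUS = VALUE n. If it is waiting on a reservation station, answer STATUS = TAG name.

STATUS = TAG Add1

  c1: issue ADD r2<-Add1  regs: r0:3,r1:8,r2:Add1,r3:6,r4:5
  c2: issue ADD r4<-Add2  regs: r0:3,r1:8,r2:Add1,r3:6,r4:Add2
  c3: stall  regs: r0:3,r1:8,r2:Add1,r3:6,r4:Add2
  c4: CDB Add1=14; issue ADD r0<-Add1  regs: r0:Add1,r1:8,r2:14,r3:6,r4:Add2
  c5: stall  regs: r0:Add1,r1:8,r2:14,r3:6,r4:Add2
  c6: stall  regs: r0:Add1,r1:8,r2:14,r3:6,r4:Add2
  c7: CDB Add1=20; issue ADD r3<-Add1  regs: r0:20,r1:8,r2:14,r3:Add1,r4:Add2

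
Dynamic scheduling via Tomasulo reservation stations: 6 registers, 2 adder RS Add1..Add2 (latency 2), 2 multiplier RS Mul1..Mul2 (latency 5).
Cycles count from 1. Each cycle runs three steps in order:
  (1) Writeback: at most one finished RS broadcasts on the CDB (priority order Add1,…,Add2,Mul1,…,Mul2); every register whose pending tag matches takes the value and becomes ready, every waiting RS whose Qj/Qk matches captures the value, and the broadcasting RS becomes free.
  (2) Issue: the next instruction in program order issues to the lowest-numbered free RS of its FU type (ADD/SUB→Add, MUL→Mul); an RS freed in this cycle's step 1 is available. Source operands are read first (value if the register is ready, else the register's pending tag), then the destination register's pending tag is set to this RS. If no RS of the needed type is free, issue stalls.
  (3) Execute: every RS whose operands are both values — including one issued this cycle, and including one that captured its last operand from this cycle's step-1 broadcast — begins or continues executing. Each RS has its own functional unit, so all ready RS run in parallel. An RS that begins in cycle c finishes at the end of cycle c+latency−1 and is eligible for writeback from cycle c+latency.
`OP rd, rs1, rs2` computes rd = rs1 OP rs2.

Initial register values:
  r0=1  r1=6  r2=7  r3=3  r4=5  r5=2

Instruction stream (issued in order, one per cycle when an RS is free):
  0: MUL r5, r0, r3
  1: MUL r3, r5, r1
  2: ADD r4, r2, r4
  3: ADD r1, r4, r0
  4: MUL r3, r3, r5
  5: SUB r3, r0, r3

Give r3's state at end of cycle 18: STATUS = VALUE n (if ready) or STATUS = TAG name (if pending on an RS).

cycle 1: issue MUL r5<-Mul1 // r0:1,r1:6,r2:7,r3:3,r4:5,r5:Mul1
cycle 2: issue MUL r3<-Mul2 // r0:1,r1:6,r2:7,r3:Mul2,r4:5,r5:Mul1
cycle 3: issue ADD r4<-Add1 // r0:1,r1:6,r2:7,r3:Mul2,r4:Add1,r5:Mul1
cycle 4: issue ADD r1<-Add2 // r0:1,r1:Add2,r2:7,r3:Mul2,r4:Add1,r5:Mul1
cycle 5: CDB Add1=12; stall // r0:1,r1:Add2,r2:7,r3:Mul2,r4:12,r5:Mul1
cycle 6: CDB Mul1=3; issue MUL r3<-Mul1 // r0:1,r1:Add2,r2:7,r3:Mul1,r4:12,r5:3
cycle 7: CDB Add2=13; issue SUB r3<-Add1 // r0:1,r1:13,r2:7,r3:Add1,r4:12,r5:3
cycle 8: - // r0:1,r1:13,r2:7,r3:Add1,r4:12,r5:3
cycle 9: - // r0:1,r1:13,r2:7,r3:Add1,r4:12,r5:3
cycle 10: - // r0:1,r1:13,r2:7,r3:Add1,r4:12,r5:3
cycle 11: CDB Mul2=18 // r0:1,r1:13,r2:7,r3:Add1,r4:12,r5:3
cycle 12: - // r0:1,r1:13,r2:7,r3:Add1,r4:12,r5:3
cycle 13: - // r0:1,r1:13,r2:7,r3:Add1,r4:12,r5:3
cycle 14: - // r0:1,r1:13,r2:7,r3:Add1,r4:12,r5:3
cycle 15: - // r0:1,r1:13,r2:7,r3:Add1,r4:12,r5:3
cycle 16: CDB Mul1=54 // r0:1,r1:13,r2:7,r3:Add1,r4:12,r5:3
cycle 17: - // r0:1,r1:13,r2:7,r3:Add1,r4:12,r5:3
cycle 18: CDB Add1=-53 // r0:1,r1:13,r2:7,r3:-53,r4:12,r5:3

STATUS = VALUE -53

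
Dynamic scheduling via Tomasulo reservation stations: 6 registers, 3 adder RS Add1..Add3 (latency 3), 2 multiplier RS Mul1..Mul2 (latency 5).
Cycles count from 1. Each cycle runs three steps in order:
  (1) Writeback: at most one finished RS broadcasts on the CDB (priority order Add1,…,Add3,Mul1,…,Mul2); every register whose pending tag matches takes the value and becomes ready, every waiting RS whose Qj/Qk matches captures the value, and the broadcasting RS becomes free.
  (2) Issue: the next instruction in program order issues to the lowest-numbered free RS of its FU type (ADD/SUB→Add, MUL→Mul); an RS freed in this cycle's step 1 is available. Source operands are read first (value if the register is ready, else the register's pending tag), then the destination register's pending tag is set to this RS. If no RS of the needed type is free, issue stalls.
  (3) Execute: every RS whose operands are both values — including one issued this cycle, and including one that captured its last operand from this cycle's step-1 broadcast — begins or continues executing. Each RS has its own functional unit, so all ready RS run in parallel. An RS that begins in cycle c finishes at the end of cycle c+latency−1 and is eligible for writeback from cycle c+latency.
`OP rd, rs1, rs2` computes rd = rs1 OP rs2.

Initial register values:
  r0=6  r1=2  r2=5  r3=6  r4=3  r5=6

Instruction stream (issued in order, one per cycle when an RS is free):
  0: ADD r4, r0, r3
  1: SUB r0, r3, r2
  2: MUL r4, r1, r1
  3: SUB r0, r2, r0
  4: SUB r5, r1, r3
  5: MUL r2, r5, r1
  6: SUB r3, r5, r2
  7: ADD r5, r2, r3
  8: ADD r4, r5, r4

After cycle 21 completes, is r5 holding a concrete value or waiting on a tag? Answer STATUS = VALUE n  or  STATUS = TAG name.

c1: issue ADD r4<-Add1 | r0:6,r1:2,r2:5,r3:6,r4:Add1,r5:6
c2: issue SUB r0<-Add2 | r0:Add2,r1:2,r2:5,r3:6,r4:Add1,r5:6
c3: issue MUL r4<-Mul1 | r0:Add2,r1:2,r2:5,r3:6,r4:Mul1,r5:6
c4: CDB Add1=12; issue SUB r0<-Add1 | r0:Add1,r1:2,r2:5,r3:6,r4:Mul1,r5:6
c5: CDB Add2=1; issue SUB r5<-Add2 | r0:Add1,r1:2,r2:5,r3:6,r4:Mul1,r5:Add2
c6: issue MUL r2<-Mul2 | r0:Add1,r1:2,r2:Mul2,r3:6,r4:Mul1,r5:Add2
c7: issue SUB r3<-Add3 | r0:Add1,r1:2,r2:Mul2,r3:Add3,r4:Mul1,r5:Add2
c8: CDB Add1=4; issue ADD r5<-Add1 | r0:4,r1:2,r2:Mul2,r3:Add3,r4:Mul1,r5:Add1
c9: CDB Add2=-4; issue ADD r4<-Add2 | r0:4,r1:2,r2:Mul2,r3:Add3,r4:Add2,r5:Add1
c10: CDB Mul1=4 | r0:4,r1:2,r2:Mul2,r3:Add3,r4:Add2,r5:Add1
c11: - | r0:4,r1:2,r2:Mul2,r3:Add3,r4:Add2,r5:Add1
c12: - | r0:4,r1:2,r2:Mul2,r3:Add3,r4:Add2,r5:Add1
c13: - | r0:4,r1:2,r2:Mul2,r3:Add3,r4:Add2,r5:Add1
c14: CDB Mul2=-8 | r0:4,r1:2,r2:-8,r3:Add3,r4:Add2,r5:Add1
c15: - | r0:4,r1:2,r2:-8,r3:Add3,r4:Add2,r5:Add1
c16: - | r0:4,r1:2,r2:-8,r3:Add3,r4:Add2,r5:Add1
c17: CDB Add3=4 | r0:4,r1:2,r2:-8,r3:4,r4:Add2,r5:Add1
c18: - | r0:4,r1:2,r2:-8,r3:4,r4:Add2,r5:Add1
c19: - | r0:4,r1:2,r2:-8,r3:4,r4:Add2,r5:Add1
c20: CDB Add1=-4 | r0:4,r1:2,r2:-8,r3:4,r4:Add2,r5:-4
c21: - | r0:4,r1:2,r2:-8,r3:4,r4:Add2,r5:-4

STATUS = VALUE -4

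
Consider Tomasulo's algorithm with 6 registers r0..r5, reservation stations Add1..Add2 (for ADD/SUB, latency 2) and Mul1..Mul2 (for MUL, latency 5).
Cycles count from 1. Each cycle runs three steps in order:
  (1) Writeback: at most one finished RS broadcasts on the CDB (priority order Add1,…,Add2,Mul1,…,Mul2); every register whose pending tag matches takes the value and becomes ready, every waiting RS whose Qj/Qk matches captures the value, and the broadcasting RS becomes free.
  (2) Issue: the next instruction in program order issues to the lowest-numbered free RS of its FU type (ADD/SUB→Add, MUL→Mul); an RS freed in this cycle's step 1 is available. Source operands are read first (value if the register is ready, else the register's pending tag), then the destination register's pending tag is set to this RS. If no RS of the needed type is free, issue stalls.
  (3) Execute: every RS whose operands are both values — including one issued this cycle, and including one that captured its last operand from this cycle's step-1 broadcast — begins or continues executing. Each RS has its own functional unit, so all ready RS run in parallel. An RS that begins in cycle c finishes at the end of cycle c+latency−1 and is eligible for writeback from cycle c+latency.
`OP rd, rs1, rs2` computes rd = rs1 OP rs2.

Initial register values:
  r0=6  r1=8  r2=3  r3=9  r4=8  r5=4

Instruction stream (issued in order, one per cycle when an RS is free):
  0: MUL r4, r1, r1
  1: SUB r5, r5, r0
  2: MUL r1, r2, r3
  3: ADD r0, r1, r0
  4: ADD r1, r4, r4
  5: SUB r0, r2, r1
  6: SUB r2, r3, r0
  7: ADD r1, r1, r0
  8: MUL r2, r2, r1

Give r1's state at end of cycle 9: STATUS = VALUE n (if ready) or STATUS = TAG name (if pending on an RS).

  c1: issue MUL r4<-Mul1  regs: r0:6,r1:8,r2:3,r3:9,r4:Mul1,r5:4
  c2: issue SUB r5<-Add1  regs: r0:6,r1:8,r2:3,r3:9,r4:Mul1,r5:Add1
  c3: issue MUL r1<-Mul2  regs: r0:6,r1:Mul2,r2:3,r3:9,r4:Mul1,r5:Add1
  c4: CDB Add1=-2; issue ADD r0<-Add1  regs: r0:Add1,r1:Mul2,r2:3,r3:9,r4:Mul1,r5:-2
  c5: issue ADD r1<-Add2  regs: r0:Add1,r1:Add2,r2:3,r3:9,r4:Mul1,r5:-2
  c6: CDB Mul1=64; stall  regs: r0:Add1,r1:Add2,r2:3,r3:9,r4:64,r5:-2
  c7: stall  regs: r0:Add1,r1:Add2,r2:3,r3:9,r4:64,r5:-2
  c8: CDB Add2=128; issue SUB r0<-Add2  regs: r0:Add2,r1:128,r2:3,r3:9,r4:64,r5:-2
  c9: CDB Mul2=27; stall  regs: r0:Add2,r1:128,r2:3,r3:9,r4:64,r5:-2

STATUS = VALUE 128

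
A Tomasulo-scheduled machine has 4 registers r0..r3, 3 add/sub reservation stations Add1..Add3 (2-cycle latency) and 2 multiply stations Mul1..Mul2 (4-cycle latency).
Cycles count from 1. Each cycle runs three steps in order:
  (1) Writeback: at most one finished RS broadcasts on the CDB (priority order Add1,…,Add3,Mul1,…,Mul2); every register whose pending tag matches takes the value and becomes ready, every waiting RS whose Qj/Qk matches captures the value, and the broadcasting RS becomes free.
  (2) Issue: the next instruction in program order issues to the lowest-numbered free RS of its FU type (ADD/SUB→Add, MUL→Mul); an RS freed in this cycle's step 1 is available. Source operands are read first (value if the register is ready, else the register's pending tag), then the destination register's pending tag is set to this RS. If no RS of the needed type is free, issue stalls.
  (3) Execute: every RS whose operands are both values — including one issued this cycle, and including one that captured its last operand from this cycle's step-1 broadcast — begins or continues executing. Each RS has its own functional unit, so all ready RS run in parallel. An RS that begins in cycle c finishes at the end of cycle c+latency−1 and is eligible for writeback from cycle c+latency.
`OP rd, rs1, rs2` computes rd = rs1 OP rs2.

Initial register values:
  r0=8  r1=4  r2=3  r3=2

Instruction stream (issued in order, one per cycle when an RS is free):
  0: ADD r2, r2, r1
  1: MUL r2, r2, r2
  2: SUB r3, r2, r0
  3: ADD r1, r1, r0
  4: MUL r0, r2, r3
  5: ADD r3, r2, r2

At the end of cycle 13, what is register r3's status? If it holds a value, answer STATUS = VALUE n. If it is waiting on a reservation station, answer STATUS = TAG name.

c1: issue ADD r2<-Add1 | r0:8,r1:4,r2:Add1,r3:2
c2: issue MUL r2<-Mul1 | r0:8,r1:4,r2:Mul1,r3:2
c3: CDB Add1=7; issue SUB r3<-Add1 | r0:8,r1:4,r2:Mul1,r3:Add1
c4: issue ADD r1<-Add2 | r0:8,r1:Add2,r2:Mul1,r3:Add1
c5: issue MUL r0<-Mul2 | r0:Mul2,r1:Add2,r2:Mul1,r3:Add1
c6: CDB Add2=12; issue ADD r3<-Add2 | r0:Mul2,r1:12,r2:Mul1,r3:Add2
c7: CDB Mul1=49 | r0:Mul2,r1:12,r2:49,r3:Add2
c8: - | r0:Mul2,r1:12,r2:49,r3:Add2
c9: CDB Add1=41 | r0:Mul2,r1:12,r2:49,r3:Add2
c10: CDB Add2=98 | r0:Mul2,r1:12,r2:49,r3:98
c11: - | r0:Mul2,r1:12,r2:49,r3:98
c12: - | r0:Mul2,r1:12,r2:49,r3:98
c13: CDB Mul2=2009 | r0:2009,r1:12,r2:49,r3:98

STATUS = VALUE 98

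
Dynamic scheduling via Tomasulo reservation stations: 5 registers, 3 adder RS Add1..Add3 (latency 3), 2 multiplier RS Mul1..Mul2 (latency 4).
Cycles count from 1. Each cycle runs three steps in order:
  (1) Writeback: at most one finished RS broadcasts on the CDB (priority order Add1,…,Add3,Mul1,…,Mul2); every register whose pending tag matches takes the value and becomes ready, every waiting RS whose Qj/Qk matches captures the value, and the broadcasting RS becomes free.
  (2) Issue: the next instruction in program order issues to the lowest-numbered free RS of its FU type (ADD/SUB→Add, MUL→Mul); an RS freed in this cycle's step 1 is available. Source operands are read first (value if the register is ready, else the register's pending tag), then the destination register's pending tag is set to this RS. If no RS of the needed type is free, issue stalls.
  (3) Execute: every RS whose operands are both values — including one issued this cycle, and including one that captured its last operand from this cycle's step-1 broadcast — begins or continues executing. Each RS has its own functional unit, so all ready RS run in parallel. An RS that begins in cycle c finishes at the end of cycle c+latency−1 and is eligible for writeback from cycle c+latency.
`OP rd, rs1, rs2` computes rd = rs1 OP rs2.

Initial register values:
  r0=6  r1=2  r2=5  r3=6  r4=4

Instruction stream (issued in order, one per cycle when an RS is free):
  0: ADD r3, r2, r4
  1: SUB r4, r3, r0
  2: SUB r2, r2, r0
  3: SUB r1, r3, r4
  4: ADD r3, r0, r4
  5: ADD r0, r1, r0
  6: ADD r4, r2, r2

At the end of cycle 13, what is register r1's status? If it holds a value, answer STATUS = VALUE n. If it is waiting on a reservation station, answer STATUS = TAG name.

STATUS = VALUE 6

cycle 1: issue ADD r3<-Add1 // r0:6,r1:2,r2:5,r3:Add1,r4:4
cycle 2: issue SUB r4<-Add2 // r0:6,r1:2,r2:5,r3:Add1,r4:Add2
cycle 3: issue SUB r2<-Add3 // r0:6,r1:2,r2:Add3,r3:Add1,r4:Add2
cycle 4: CDB Add1=9; issue SUB r1<-Add1 // r0:6,r1:Add1,r2:Add3,r3:9,r4:Add2
cycle 5: stall // r0:6,r1:Add1,r2:Add3,r3:9,r4:Add2
cycle 6: CDB Add3=-1; issue ADD r3<-Add3 // r0:6,r1:Add1,r2:-1,r3:Add3,r4:Add2
cycle 7: CDB Add2=3; issue ADD r0<-Add2 // r0:Add2,r1:Add1,r2:-1,r3:Add3,r4:3
cycle 8: stall // r0:Add2,r1:Add1,r2:-1,r3:Add3,r4:3
cycle 9: stall // r0:Add2,r1:Add1,r2:-1,r3:Add3,r4:3
cycle 10: CDB Add1=6; issue ADD r4<-Add1 // r0:Add2,r1:6,r2:-1,r3:Add3,r4:Add1
cycle 11: CDB Add3=9 // r0:Add2,r1:6,r2:-1,r3:9,r4:Add1
cycle 12: - // r0:Add2,r1:6,r2:-1,r3:9,r4:Add1
cycle 13: CDB Add1=-2 // r0:Add2,r1:6,r2:-1,r3:9,r4:-2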